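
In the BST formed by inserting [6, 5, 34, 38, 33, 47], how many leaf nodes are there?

Tree built from: [6, 5, 34, 38, 33, 47]
Tree (level-order array): [6, 5, 34, None, None, 33, 38, None, None, None, 47]
Rule: A leaf has 0 children.
Per-node child counts:
  node 6: 2 child(ren)
  node 5: 0 child(ren)
  node 34: 2 child(ren)
  node 33: 0 child(ren)
  node 38: 1 child(ren)
  node 47: 0 child(ren)
Matching nodes: [5, 33, 47]
Count of leaf nodes: 3


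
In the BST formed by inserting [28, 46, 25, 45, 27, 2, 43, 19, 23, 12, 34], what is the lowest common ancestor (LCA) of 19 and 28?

Tree insertion order: [28, 46, 25, 45, 27, 2, 43, 19, 23, 12, 34]
Tree (level-order array): [28, 25, 46, 2, 27, 45, None, None, 19, None, None, 43, None, 12, 23, 34]
In a BST, the LCA of p=19, q=28 is the first node v on the
root-to-leaf path with p <= v <= q (go left if both < v, right if both > v).
Walk from root:
  at 28: 19 <= 28 <= 28, this is the LCA
LCA = 28


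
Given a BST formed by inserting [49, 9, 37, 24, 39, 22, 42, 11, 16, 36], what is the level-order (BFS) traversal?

Tree insertion order: [49, 9, 37, 24, 39, 22, 42, 11, 16, 36]
Tree (level-order array): [49, 9, None, None, 37, 24, 39, 22, 36, None, 42, 11, None, None, None, None, None, None, 16]
BFS from the root, enqueuing left then right child of each popped node:
  queue [49] -> pop 49, enqueue [9], visited so far: [49]
  queue [9] -> pop 9, enqueue [37], visited so far: [49, 9]
  queue [37] -> pop 37, enqueue [24, 39], visited so far: [49, 9, 37]
  queue [24, 39] -> pop 24, enqueue [22, 36], visited so far: [49, 9, 37, 24]
  queue [39, 22, 36] -> pop 39, enqueue [42], visited so far: [49, 9, 37, 24, 39]
  queue [22, 36, 42] -> pop 22, enqueue [11], visited so far: [49, 9, 37, 24, 39, 22]
  queue [36, 42, 11] -> pop 36, enqueue [none], visited so far: [49, 9, 37, 24, 39, 22, 36]
  queue [42, 11] -> pop 42, enqueue [none], visited so far: [49, 9, 37, 24, 39, 22, 36, 42]
  queue [11] -> pop 11, enqueue [16], visited so far: [49, 9, 37, 24, 39, 22, 36, 42, 11]
  queue [16] -> pop 16, enqueue [none], visited so far: [49, 9, 37, 24, 39, 22, 36, 42, 11, 16]
Result: [49, 9, 37, 24, 39, 22, 36, 42, 11, 16]


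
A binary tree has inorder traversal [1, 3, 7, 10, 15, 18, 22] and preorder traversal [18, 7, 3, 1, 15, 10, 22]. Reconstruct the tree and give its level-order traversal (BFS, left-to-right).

Inorder:  [1, 3, 7, 10, 15, 18, 22]
Preorder: [18, 7, 3, 1, 15, 10, 22]
Algorithm: preorder visits root first, so consume preorder in order;
for each root, split the current inorder slice at that value into
left-subtree inorder and right-subtree inorder, then recurse.
Recursive splits:
  root=18; inorder splits into left=[1, 3, 7, 10, 15], right=[22]
  root=7; inorder splits into left=[1, 3], right=[10, 15]
  root=3; inorder splits into left=[1], right=[]
  root=1; inorder splits into left=[], right=[]
  root=15; inorder splits into left=[10], right=[]
  root=10; inorder splits into left=[], right=[]
  root=22; inorder splits into left=[], right=[]
Reconstructed level-order: [18, 7, 22, 3, 15, 1, 10]


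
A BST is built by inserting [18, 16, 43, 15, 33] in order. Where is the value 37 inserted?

Starting tree (level order): [18, 16, 43, 15, None, 33]
Insertion path: 18 -> 43 -> 33
Result: insert 37 as right child of 33
Final tree (level order): [18, 16, 43, 15, None, 33, None, None, None, None, 37]


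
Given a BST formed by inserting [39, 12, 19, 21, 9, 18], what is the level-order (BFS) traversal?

Tree insertion order: [39, 12, 19, 21, 9, 18]
Tree (level-order array): [39, 12, None, 9, 19, None, None, 18, 21]
BFS from the root, enqueuing left then right child of each popped node:
  queue [39] -> pop 39, enqueue [12], visited so far: [39]
  queue [12] -> pop 12, enqueue [9, 19], visited so far: [39, 12]
  queue [9, 19] -> pop 9, enqueue [none], visited so far: [39, 12, 9]
  queue [19] -> pop 19, enqueue [18, 21], visited so far: [39, 12, 9, 19]
  queue [18, 21] -> pop 18, enqueue [none], visited so far: [39, 12, 9, 19, 18]
  queue [21] -> pop 21, enqueue [none], visited so far: [39, 12, 9, 19, 18, 21]
Result: [39, 12, 9, 19, 18, 21]


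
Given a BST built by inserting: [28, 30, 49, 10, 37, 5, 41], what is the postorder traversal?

Tree insertion order: [28, 30, 49, 10, 37, 5, 41]
Tree (level-order array): [28, 10, 30, 5, None, None, 49, None, None, 37, None, None, 41]
Postorder traversal: [5, 10, 41, 37, 49, 30, 28]


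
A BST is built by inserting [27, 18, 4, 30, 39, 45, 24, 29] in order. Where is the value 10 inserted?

Starting tree (level order): [27, 18, 30, 4, 24, 29, 39, None, None, None, None, None, None, None, 45]
Insertion path: 27 -> 18 -> 4
Result: insert 10 as right child of 4
Final tree (level order): [27, 18, 30, 4, 24, 29, 39, None, 10, None, None, None, None, None, 45]


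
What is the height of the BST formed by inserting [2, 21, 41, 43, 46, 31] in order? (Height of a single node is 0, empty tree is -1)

Insertion order: [2, 21, 41, 43, 46, 31]
Tree (level-order array): [2, None, 21, None, 41, 31, 43, None, None, None, 46]
Compute height bottom-up (empty subtree = -1):
  height(31) = 1 + max(-1, -1) = 0
  height(46) = 1 + max(-1, -1) = 0
  height(43) = 1 + max(-1, 0) = 1
  height(41) = 1 + max(0, 1) = 2
  height(21) = 1 + max(-1, 2) = 3
  height(2) = 1 + max(-1, 3) = 4
Height = 4


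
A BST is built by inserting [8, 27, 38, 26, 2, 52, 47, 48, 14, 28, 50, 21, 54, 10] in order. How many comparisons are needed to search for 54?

Search path for 54: 8 -> 27 -> 38 -> 52 -> 54
Found: True
Comparisons: 5


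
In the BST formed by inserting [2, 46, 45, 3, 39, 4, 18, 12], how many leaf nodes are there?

Tree built from: [2, 46, 45, 3, 39, 4, 18, 12]
Tree (level-order array): [2, None, 46, 45, None, 3, None, None, 39, 4, None, None, 18, 12]
Rule: A leaf has 0 children.
Per-node child counts:
  node 2: 1 child(ren)
  node 46: 1 child(ren)
  node 45: 1 child(ren)
  node 3: 1 child(ren)
  node 39: 1 child(ren)
  node 4: 1 child(ren)
  node 18: 1 child(ren)
  node 12: 0 child(ren)
Matching nodes: [12]
Count of leaf nodes: 1


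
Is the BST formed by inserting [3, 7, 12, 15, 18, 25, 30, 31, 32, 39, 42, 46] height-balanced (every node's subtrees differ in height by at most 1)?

Tree (level-order array): [3, None, 7, None, 12, None, 15, None, 18, None, 25, None, 30, None, 31, None, 32, None, 39, None, 42, None, 46]
Definition: a tree is height-balanced if, at every node, |h(left) - h(right)| <= 1 (empty subtree has height -1).
Bottom-up per-node check:
  node 46: h_left=-1, h_right=-1, diff=0 [OK], height=0
  node 42: h_left=-1, h_right=0, diff=1 [OK], height=1
  node 39: h_left=-1, h_right=1, diff=2 [FAIL (|-1-1|=2 > 1)], height=2
  node 32: h_left=-1, h_right=2, diff=3 [FAIL (|-1-2|=3 > 1)], height=3
  node 31: h_left=-1, h_right=3, diff=4 [FAIL (|-1-3|=4 > 1)], height=4
  node 30: h_left=-1, h_right=4, diff=5 [FAIL (|-1-4|=5 > 1)], height=5
  node 25: h_left=-1, h_right=5, diff=6 [FAIL (|-1-5|=6 > 1)], height=6
  node 18: h_left=-1, h_right=6, diff=7 [FAIL (|-1-6|=7 > 1)], height=7
  node 15: h_left=-1, h_right=7, diff=8 [FAIL (|-1-7|=8 > 1)], height=8
  node 12: h_left=-1, h_right=8, diff=9 [FAIL (|-1-8|=9 > 1)], height=9
  node 7: h_left=-1, h_right=9, diff=10 [FAIL (|-1-9|=10 > 1)], height=10
  node 3: h_left=-1, h_right=10, diff=11 [FAIL (|-1-10|=11 > 1)], height=11
Node 39 violates the condition: |-1 - 1| = 2 > 1.
Result: Not balanced


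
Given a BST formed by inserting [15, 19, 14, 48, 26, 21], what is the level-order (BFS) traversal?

Tree insertion order: [15, 19, 14, 48, 26, 21]
Tree (level-order array): [15, 14, 19, None, None, None, 48, 26, None, 21]
BFS from the root, enqueuing left then right child of each popped node:
  queue [15] -> pop 15, enqueue [14, 19], visited so far: [15]
  queue [14, 19] -> pop 14, enqueue [none], visited so far: [15, 14]
  queue [19] -> pop 19, enqueue [48], visited so far: [15, 14, 19]
  queue [48] -> pop 48, enqueue [26], visited so far: [15, 14, 19, 48]
  queue [26] -> pop 26, enqueue [21], visited so far: [15, 14, 19, 48, 26]
  queue [21] -> pop 21, enqueue [none], visited so far: [15, 14, 19, 48, 26, 21]
Result: [15, 14, 19, 48, 26, 21]


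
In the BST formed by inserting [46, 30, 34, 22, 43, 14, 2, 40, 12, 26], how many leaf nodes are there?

Tree built from: [46, 30, 34, 22, 43, 14, 2, 40, 12, 26]
Tree (level-order array): [46, 30, None, 22, 34, 14, 26, None, 43, 2, None, None, None, 40, None, None, 12]
Rule: A leaf has 0 children.
Per-node child counts:
  node 46: 1 child(ren)
  node 30: 2 child(ren)
  node 22: 2 child(ren)
  node 14: 1 child(ren)
  node 2: 1 child(ren)
  node 12: 0 child(ren)
  node 26: 0 child(ren)
  node 34: 1 child(ren)
  node 43: 1 child(ren)
  node 40: 0 child(ren)
Matching nodes: [12, 26, 40]
Count of leaf nodes: 3


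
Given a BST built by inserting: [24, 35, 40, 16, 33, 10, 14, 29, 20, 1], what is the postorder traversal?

Tree insertion order: [24, 35, 40, 16, 33, 10, 14, 29, 20, 1]
Tree (level-order array): [24, 16, 35, 10, 20, 33, 40, 1, 14, None, None, 29]
Postorder traversal: [1, 14, 10, 20, 16, 29, 33, 40, 35, 24]


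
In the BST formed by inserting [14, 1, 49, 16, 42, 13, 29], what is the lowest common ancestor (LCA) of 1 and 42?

Tree insertion order: [14, 1, 49, 16, 42, 13, 29]
Tree (level-order array): [14, 1, 49, None, 13, 16, None, None, None, None, 42, 29]
In a BST, the LCA of p=1, q=42 is the first node v on the
root-to-leaf path with p <= v <= q (go left if both < v, right if both > v).
Walk from root:
  at 14: 1 <= 14 <= 42, this is the LCA
LCA = 14


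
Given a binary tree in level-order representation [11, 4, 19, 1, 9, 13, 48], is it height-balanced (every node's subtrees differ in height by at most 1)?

Tree (level-order array): [11, 4, 19, 1, 9, 13, 48]
Definition: a tree is height-balanced if, at every node, |h(left) - h(right)| <= 1 (empty subtree has height -1).
Bottom-up per-node check:
  node 1: h_left=-1, h_right=-1, diff=0 [OK], height=0
  node 9: h_left=-1, h_right=-1, diff=0 [OK], height=0
  node 4: h_left=0, h_right=0, diff=0 [OK], height=1
  node 13: h_left=-1, h_right=-1, diff=0 [OK], height=0
  node 48: h_left=-1, h_right=-1, diff=0 [OK], height=0
  node 19: h_left=0, h_right=0, diff=0 [OK], height=1
  node 11: h_left=1, h_right=1, diff=0 [OK], height=2
All nodes satisfy the balance condition.
Result: Balanced


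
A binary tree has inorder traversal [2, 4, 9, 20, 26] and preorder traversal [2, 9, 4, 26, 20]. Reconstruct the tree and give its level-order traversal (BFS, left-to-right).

Inorder:  [2, 4, 9, 20, 26]
Preorder: [2, 9, 4, 26, 20]
Algorithm: preorder visits root first, so consume preorder in order;
for each root, split the current inorder slice at that value into
left-subtree inorder and right-subtree inorder, then recurse.
Recursive splits:
  root=2; inorder splits into left=[], right=[4, 9, 20, 26]
  root=9; inorder splits into left=[4], right=[20, 26]
  root=4; inorder splits into left=[], right=[]
  root=26; inorder splits into left=[20], right=[]
  root=20; inorder splits into left=[], right=[]
Reconstructed level-order: [2, 9, 4, 26, 20]


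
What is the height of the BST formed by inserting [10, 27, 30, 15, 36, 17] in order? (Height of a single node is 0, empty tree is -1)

Insertion order: [10, 27, 30, 15, 36, 17]
Tree (level-order array): [10, None, 27, 15, 30, None, 17, None, 36]
Compute height bottom-up (empty subtree = -1):
  height(17) = 1 + max(-1, -1) = 0
  height(15) = 1 + max(-1, 0) = 1
  height(36) = 1 + max(-1, -1) = 0
  height(30) = 1 + max(-1, 0) = 1
  height(27) = 1 + max(1, 1) = 2
  height(10) = 1 + max(-1, 2) = 3
Height = 3


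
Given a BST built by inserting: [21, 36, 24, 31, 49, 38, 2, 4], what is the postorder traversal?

Tree insertion order: [21, 36, 24, 31, 49, 38, 2, 4]
Tree (level-order array): [21, 2, 36, None, 4, 24, 49, None, None, None, 31, 38]
Postorder traversal: [4, 2, 31, 24, 38, 49, 36, 21]


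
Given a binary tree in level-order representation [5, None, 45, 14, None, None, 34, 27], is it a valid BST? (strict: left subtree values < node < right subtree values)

Level-order array: [5, None, 45, 14, None, None, 34, 27]
Validate using subtree bounds (lo, hi): at each node, require lo < value < hi,
then recurse left with hi=value and right with lo=value.
Preorder trace (stopping at first violation):
  at node 5 with bounds (-inf, +inf): OK
  at node 45 with bounds (5, +inf): OK
  at node 14 with bounds (5, 45): OK
  at node 34 with bounds (14, 45): OK
  at node 27 with bounds (14, 34): OK
No violation found at any node.
Result: Valid BST


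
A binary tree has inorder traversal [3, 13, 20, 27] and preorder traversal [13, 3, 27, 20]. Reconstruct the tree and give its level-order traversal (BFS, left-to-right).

Inorder:  [3, 13, 20, 27]
Preorder: [13, 3, 27, 20]
Algorithm: preorder visits root first, so consume preorder in order;
for each root, split the current inorder slice at that value into
left-subtree inorder and right-subtree inorder, then recurse.
Recursive splits:
  root=13; inorder splits into left=[3], right=[20, 27]
  root=3; inorder splits into left=[], right=[]
  root=27; inorder splits into left=[20], right=[]
  root=20; inorder splits into left=[], right=[]
Reconstructed level-order: [13, 3, 27, 20]


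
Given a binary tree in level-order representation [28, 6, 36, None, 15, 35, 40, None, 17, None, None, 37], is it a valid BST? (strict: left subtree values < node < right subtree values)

Level-order array: [28, 6, 36, None, 15, 35, 40, None, 17, None, None, 37]
Validate using subtree bounds (lo, hi): at each node, require lo < value < hi,
then recurse left with hi=value and right with lo=value.
Preorder trace (stopping at first violation):
  at node 28 with bounds (-inf, +inf): OK
  at node 6 with bounds (-inf, 28): OK
  at node 15 with bounds (6, 28): OK
  at node 17 with bounds (15, 28): OK
  at node 36 with bounds (28, +inf): OK
  at node 35 with bounds (28, 36): OK
  at node 40 with bounds (36, +inf): OK
  at node 37 with bounds (36, 40): OK
No violation found at any node.
Result: Valid BST


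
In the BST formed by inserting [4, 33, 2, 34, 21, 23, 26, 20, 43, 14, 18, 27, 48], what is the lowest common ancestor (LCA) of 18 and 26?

Tree insertion order: [4, 33, 2, 34, 21, 23, 26, 20, 43, 14, 18, 27, 48]
Tree (level-order array): [4, 2, 33, None, None, 21, 34, 20, 23, None, 43, 14, None, None, 26, None, 48, None, 18, None, 27]
In a BST, the LCA of p=18, q=26 is the first node v on the
root-to-leaf path with p <= v <= q (go left if both < v, right if both > v).
Walk from root:
  at 4: both 18 and 26 > 4, go right
  at 33: both 18 and 26 < 33, go left
  at 21: 18 <= 21 <= 26, this is the LCA
LCA = 21


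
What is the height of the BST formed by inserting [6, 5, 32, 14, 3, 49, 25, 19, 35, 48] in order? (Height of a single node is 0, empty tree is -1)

Insertion order: [6, 5, 32, 14, 3, 49, 25, 19, 35, 48]
Tree (level-order array): [6, 5, 32, 3, None, 14, 49, None, None, None, 25, 35, None, 19, None, None, 48]
Compute height bottom-up (empty subtree = -1):
  height(3) = 1 + max(-1, -1) = 0
  height(5) = 1 + max(0, -1) = 1
  height(19) = 1 + max(-1, -1) = 0
  height(25) = 1 + max(0, -1) = 1
  height(14) = 1 + max(-1, 1) = 2
  height(48) = 1 + max(-1, -1) = 0
  height(35) = 1 + max(-1, 0) = 1
  height(49) = 1 + max(1, -1) = 2
  height(32) = 1 + max(2, 2) = 3
  height(6) = 1 + max(1, 3) = 4
Height = 4


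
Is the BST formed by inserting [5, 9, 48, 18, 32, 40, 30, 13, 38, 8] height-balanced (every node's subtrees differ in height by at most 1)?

Tree (level-order array): [5, None, 9, 8, 48, None, None, 18, None, 13, 32, None, None, 30, 40, None, None, 38]
Definition: a tree is height-balanced if, at every node, |h(left) - h(right)| <= 1 (empty subtree has height -1).
Bottom-up per-node check:
  node 8: h_left=-1, h_right=-1, diff=0 [OK], height=0
  node 13: h_left=-1, h_right=-1, diff=0 [OK], height=0
  node 30: h_left=-1, h_right=-1, diff=0 [OK], height=0
  node 38: h_left=-1, h_right=-1, diff=0 [OK], height=0
  node 40: h_left=0, h_right=-1, diff=1 [OK], height=1
  node 32: h_left=0, h_right=1, diff=1 [OK], height=2
  node 18: h_left=0, h_right=2, diff=2 [FAIL (|0-2|=2 > 1)], height=3
  node 48: h_left=3, h_right=-1, diff=4 [FAIL (|3--1|=4 > 1)], height=4
  node 9: h_left=0, h_right=4, diff=4 [FAIL (|0-4|=4 > 1)], height=5
  node 5: h_left=-1, h_right=5, diff=6 [FAIL (|-1-5|=6 > 1)], height=6
Node 18 violates the condition: |0 - 2| = 2 > 1.
Result: Not balanced


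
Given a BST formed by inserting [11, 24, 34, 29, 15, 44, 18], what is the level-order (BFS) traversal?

Tree insertion order: [11, 24, 34, 29, 15, 44, 18]
Tree (level-order array): [11, None, 24, 15, 34, None, 18, 29, 44]
BFS from the root, enqueuing left then right child of each popped node:
  queue [11] -> pop 11, enqueue [24], visited so far: [11]
  queue [24] -> pop 24, enqueue [15, 34], visited so far: [11, 24]
  queue [15, 34] -> pop 15, enqueue [18], visited so far: [11, 24, 15]
  queue [34, 18] -> pop 34, enqueue [29, 44], visited so far: [11, 24, 15, 34]
  queue [18, 29, 44] -> pop 18, enqueue [none], visited so far: [11, 24, 15, 34, 18]
  queue [29, 44] -> pop 29, enqueue [none], visited so far: [11, 24, 15, 34, 18, 29]
  queue [44] -> pop 44, enqueue [none], visited so far: [11, 24, 15, 34, 18, 29, 44]
Result: [11, 24, 15, 34, 18, 29, 44]


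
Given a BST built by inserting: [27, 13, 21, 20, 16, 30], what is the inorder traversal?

Tree insertion order: [27, 13, 21, 20, 16, 30]
Tree (level-order array): [27, 13, 30, None, 21, None, None, 20, None, 16]
Inorder traversal: [13, 16, 20, 21, 27, 30]


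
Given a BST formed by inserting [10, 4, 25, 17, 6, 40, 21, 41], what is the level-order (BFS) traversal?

Tree insertion order: [10, 4, 25, 17, 6, 40, 21, 41]
Tree (level-order array): [10, 4, 25, None, 6, 17, 40, None, None, None, 21, None, 41]
BFS from the root, enqueuing left then right child of each popped node:
  queue [10] -> pop 10, enqueue [4, 25], visited so far: [10]
  queue [4, 25] -> pop 4, enqueue [6], visited so far: [10, 4]
  queue [25, 6] -> pop 25, enqueue [17, 40], visited so far: [10, 4, 25]
  queue [6, 17, 40] -> pop 6, enqueue [none], visited so far: [10, 4, 25, 6]
  queue [17, 40] -> pop 17, enqueue [21], visited so far: [10, 4, 25, 6, 17]
  queue [40, 21] -> pop 40, enqueue [41], visited so far: [10, 4, 25, 6, 17, 40]
  queue [21, 41] -> pop 21, enqueue [none], visited so far: [10, 4, 25, 6, 17, 40, 21]
  queue [41] -> pop 41, enqueue [none], visited so far: [10, 4, 25, 6, 17, 40, 21, 41]
Result: [10, 4, 25, 6, 17, 40, 21, 41]


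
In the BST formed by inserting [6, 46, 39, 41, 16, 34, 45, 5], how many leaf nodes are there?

Tree built from: [6, 46, 39, 41, 16, 34, 45, 5]
Tree (level-order array): [6, 5, 46, None, None, 39, None, 16, 41, None, 34, None, 45]
Rule: A leaf has 0 children.
Per-node child counts:
  node 6: 2 child(ren)
  node 5: 0 child(ren)
  node 46: 1 child(ren)
  node 39: 2 child(ren)
  node 16: 1 child(ren)
  node 34: 0 child(ren)
  node 41: 1 child(ren)
  node 45: 0 child(ren)
Matching nodes: [5, 34, 45]
Count of leaf nodes: 3


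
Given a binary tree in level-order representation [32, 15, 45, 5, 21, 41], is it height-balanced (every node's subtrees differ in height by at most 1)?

Tree (level-order array): [32, 15, 45, 5, 21, 41]
Definition: a tree is height-balanced if, at every node, |h(left) - h(right)| <= 1 (empty subtree has height -1).
Bottom-up per-node check:
  node 5: h_left=-1, h_right=-1, diff=0 [OK], height=0
  node 21: h_left=-1, h_right=-1, diff=0 [OK], height=0
  node 15: h_left=0, h_right=0, diff=0 [OK], height=1
  node 41: h_left=-1, h_right=-1, diff=0 [OK], height=0
  node 45: h_left=0, h_right=-1, diff=1 [OK], height=1
  node 32: h_left=1, h_right=1, diff=0 [OK], height=2
All nodes satisfy the balance condition.
Result: Balanced


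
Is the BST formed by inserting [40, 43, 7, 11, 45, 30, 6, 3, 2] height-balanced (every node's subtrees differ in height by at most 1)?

Tree (level-order array): [40, 7, 43, 6, 11, None, 45, 3, None, None, 30, None, None, 2]
Definition: a tree is height-balanced if, at every node, |h(left) - h(right)| <= 1 (empty subtree has height -1).
Bottom-up per-node check:
  node 2: h_left=-1, h_right=-1, diff=0 [OK], height=0
  node 3: h_left=0, h_right=-1, diff=1 [OK], height=1
  node 6: h_left=1, h_right=-1, diff=2 [FAIL (|1--1|=2 > 1)], height=2
  node 30: h_left=-1, h_right=-1, diff=0 [OK], height=0
  node 11: h_left=-1, h_right=0, diff=1 [OK], height=1
  node 7: h_left=2, h_right=1, diff=1 [OK], height=3
  node 45: h_left=-1, h_right=-1, diff=0 [OK], height=0
  node 43: h_left=-1, h_right=0, diff=1 [OK], height=1
  node 40: h_left=3, h_right=1, diff=2 [FAIL (|3-1|=2 > 1)], height=4
Node 6 violates the condition: |1 - -1| = 2 > 1.
Result: Not balanced


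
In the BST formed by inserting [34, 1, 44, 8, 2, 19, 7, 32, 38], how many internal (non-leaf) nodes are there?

Tree built from: [34, 1, 44, 8, 2, 19, 7, 32, 38]
Tree (level-order array): [34, 1, 44, None, 8, 38, None, 2, 19, None, None, None, 7, None, 32]
Rule: An internal node has at least one child.
Per-node child counts:
  node 34: 2 child(ren)
  node 1: 1 child(ren)
  node 8: 2 child(ren)
  node 2: 1 child(ren)
  node 7: 0 child(ren)
  node 19: 1 child(ren)
  node 32: 0 child(ren)
  node 44: 1 child(ren)
  node 38: 0 child(ren)
Matching nodes: [34, 1, 8, 2, 19, 44]
Count of internal (non-leaf) nodes: 6


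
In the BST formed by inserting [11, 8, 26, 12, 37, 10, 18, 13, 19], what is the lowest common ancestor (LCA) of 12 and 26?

Tree insertion order: [11, 8, 26, 12, 37, 10, 18, 13, 19]
Tree (level-order array): [11, 8, 26, None, 10, 12, 37, None, None, None, 18, None, None, 13, 19]
In a BST, the LCA of p=12, q=26 is the first node v on the
root-to-leaf path with p <= v <= q (go left if both < v, right if both > v).
Walk from root:
  at 11: both 12 and 26 > 11, go right
  at 26: 12 <= 26 <= 26, this is the LCA
LCA = 26


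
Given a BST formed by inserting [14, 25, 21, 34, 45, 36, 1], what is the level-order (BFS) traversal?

Tree insertion order: [14, 25, 21, 34, 45, 36, 1]
Tree (level-order array): [14, 1, 25, None, None, 21, 34, None, None, None, 45, 36]
BFS from the root, enqueuing left then right child of each popped node:
  queue [14] -> pop 14, enqueue [1, 25], visited so far: [14]
  queue [1, 25] -> pop 1, enqueue [none], visited so far: [14, 1]
  queue [25] -> pop 25, enqueue [21, 34], visited so far: [14, 1, 25]
  queue [21, 34] -> pop 21, enqueue [none], visited so far: [14, 1, 25, 21]
  queue [34] -> pop 34, enqueue [45], visited so far: [14, 1, 25, 21, 34]
  queue [45] -> pop 45, enqueue [36], visited so far: [14, 1, 25, 21, 34, 45]
  queue [36] -> pop 36, enqueue [none], visited so far: [14, 1, 25, 21, 34, 45, 36]
Result: [14, 1, 25, 21, 34, 45, 36]


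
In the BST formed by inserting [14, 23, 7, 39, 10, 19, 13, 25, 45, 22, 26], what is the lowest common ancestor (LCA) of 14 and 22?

Tree insertion order: [14, 23, 7, 39, 10, 19, 13, 25, 45, 22, 26]
Tree (level-order array): [14, 7, 23, None, 10, 19, 39, None, 13, None, 22, 25, 45, None, None, None, None, None, 26]
In a BST, the LCA of p=14, q=22 is the first node v on the
root-to-leaf path with p <= v <= q (go left if both < v, right if both > v).
Walk from root:
  at 14: 14 <= 14 <= 22, this is the LCA
LCA = 14


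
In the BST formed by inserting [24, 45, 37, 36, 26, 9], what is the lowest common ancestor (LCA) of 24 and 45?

Tree insertion order: [24, 45, 37, 36, 26, 9]
Tree (level-order array): [24, 9, 45, None, None, 37, None, 36, None, 26]
In a BST, the LCA of p=24, q=45 is the first node v on the
root-to-leaf path with p <= v <= q (go left if both < v, right if both > v).
Walk from root:
  at 24: 24 <= 24 <= 45, this is the LCA
LCA = 24


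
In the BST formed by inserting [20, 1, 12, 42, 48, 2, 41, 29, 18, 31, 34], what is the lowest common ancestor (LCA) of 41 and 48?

Tree insertion order: [20, 1, 12, 42, 48, 2, 41, 29, 18, 31, 34]
Tree (level-order array): [20, 1, 42, None, 12, 41, 48, 2, 18, 29, None, None, None, None, None, None, None, None, 31, None, 34]
In a BST, the LCA of p=41, q=48 is the first node v on the
root-to-leaf path with p <= v <= q (go left if both < v, right if both > v).
Walk from root:
  at 20: both 41 and 48 > 20, go right
  at 42: 41 <= 42 <= 48, this is the LCA
LCA = 42


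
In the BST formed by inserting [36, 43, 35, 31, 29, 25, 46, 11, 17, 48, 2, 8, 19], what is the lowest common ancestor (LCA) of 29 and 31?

Tree insertion order: [36, 43, 35, 31, 29, 25, 46, 11, 17, 48, 2, 8, 19]
Tree (level-order array): [36, 35, 43, 31, None, None, 46, 29, None, None, 48, 25, None, None, None, 11, None, 2, 17, None, 8, None, 19]
In a BST, the LCA of p=29, q=31 is the first node v on the
root-to-leaf path with p <= v <= q (go left if both < v, right if both > v).
Walk from root:
  at 36: both 29 and 31 < 36, go left
  at 35: both 29 and 31 < 35, go left
  at 31: 29 <= 31 <= 31, this is the LCA
LCA = 31


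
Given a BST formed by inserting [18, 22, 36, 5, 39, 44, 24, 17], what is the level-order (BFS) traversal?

Tree insertion order: [18, 22, 36, 5, 39, 44, 24, 17]
Tree (level-order array): [18, 5, 22, None, 17, None, 36, None, None, 24, 39, None, None, None, 44]
BFS from the root, enqueuing left then right child of each popped node:
  queue [18] -> pop 18, enqueue [5, 22], visited so far: [18]
  queue [5, 22] -> pop 5, enqueue [17], visited so far: [18, 5]
  queue [22, 17] -> pop 22, enqueue [36], visited so far: [18, 5, 22]
  queue [17, 36] -> pop 17, enqueue [none], visited so far: [18, 5, 22, 17]
  queue [36] -> pop 36, enqueue [24, 39], visited so far: [18, 5, 22, 17, 36]
  queue [24, 39] -> pop 24, enqueue [none], visited so far: [18, 5, 22, 17, 36, 24]
  queue [39] -> pop 39, enqueue [44], visited so far: [18, 5, 22, 17, 36, 24, 39]
  queue [44] -> pop 44, enqueue [none], visited so far: [18, 5, 22, 17, 36, 24, 39, 44]
Result: [18, 5, 22, 17, 36, 24, 39, 44]


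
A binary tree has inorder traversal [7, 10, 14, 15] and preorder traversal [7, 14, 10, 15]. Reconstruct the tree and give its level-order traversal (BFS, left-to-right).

Inorder:  [7, 10, 14, 15]
Preorder: [7, 14, 10, 15]
Algorithm: preorder visits root first, so consume preorder in order;
for each root, split the current inorder slice at that value into
left-subtree inorder and right-subtree inorder, then recurse.
Recursive splits:
  root=7; inorder splits into left=[], right=[10, 14, 15]
  root=14; inorder splits into left=[10], right=[15]
  root=10; inorder splits into left=[], right=[]
  root=15; inorder splits into left=[], right=[]
Reconstructed level-order: [7, 14, 10, 15]


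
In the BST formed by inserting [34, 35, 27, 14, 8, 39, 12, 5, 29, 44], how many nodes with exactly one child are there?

Tree built from: [34, 35, 27, 14, 8, 39, 12, 5, 29, 44]
Tree (level-order array): [34, 27, 35, 14, 29, None, 39, 8, None, None, None, None, 44, 5, 12]
Rule: These are nodes with exactly 1 non-null child.
Per-node child counts:
  node 34: 2 child(ren)
  node 27: 2 child(ren)
  node 14: 1 child(ren)
  node 8: 2 child(ren)
  node 5: 0 child(ren)
  node 12: 0 child(ren)
  node 29: 0 child(ren)
  node 35: 1 child(ren)
  node 39: 1 child(ren)
  node 44: 0 child(ren)
Matching nodes: [14, 35, 39]
Count of nodes with exactly one child: 3


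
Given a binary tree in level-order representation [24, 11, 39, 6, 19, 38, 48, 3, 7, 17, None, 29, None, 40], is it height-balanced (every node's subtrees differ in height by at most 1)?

Tree (level-order array): [24, 11, 39, 6, 19, 38, 48, 3, 7, 17, None, 29, None, 40]
Definition: a tree is height-balanced if, at every node, |h(left) - h(right)| <= 1 (empty subtree has height -1).
Bottom-up per-node check:
  node 3: h_left=-1, h_right=-1, diff=0 [OK], height=0
  node 7: h_left=-1, h_right=-1, diff=0 [OK], height=0
  node 6: h_left=0, h_right=0, diff=0 [OK], height=1
  node 17: h_left=-1, h_right=-1, diff=0 [OK], height=0
  node 19: h_left=0, h_right=-1, diff=1 [OK], height=1
  node 11: h_left=1, h_right=1, diff=0 [OK], height=2
  node 29: h_left=-1, h_right=-1, diff=0 [OK], height=0
  node 38: h_left=0, h_right=-1, diff=1 [OK], height=1
  node 40: h_left=-1, h_right=-1, diff=0 [OK], height=0
  node 48: h_left=0, h_right=-1, diff=1 [OK], height=1
  node 39: h_left=1, h_right=1, diff=0 [OK], height=2
  node 24: h_left=2, h_right=2, diff=0 [OK], height=3
All nodes satisfy the balance condition.
Result: Balanced


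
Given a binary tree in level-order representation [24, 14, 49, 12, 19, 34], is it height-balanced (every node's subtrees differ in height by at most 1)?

Tree (level-order array): [24, 14, 49, 12, 19, 34]
Definition: a tree is height-balanced if, at every node, |h(left) - h(right)| <= 1 (empty subtree has height -1).
Bottom-up per-node check:
  node 12: h_left=-1, h_right=-1, diff=0 [OK], height=0
  node 19: h_left=-1, h_right=-1, diff=0 [OK], height=0
  node 14: h_left=0, h_right=0, diff=0 [OK], height=1
  node 34: h_left=-1, h_right=-1, diff=0 [OK], height=0
  node 49: h_left=0, h_right=-1, diff=1 [OK], height=1
  node 24: h_left=1, h_right=1, diff=0 [OK], height=2
All nodes satisfy the balance condition.
Result: Balanced


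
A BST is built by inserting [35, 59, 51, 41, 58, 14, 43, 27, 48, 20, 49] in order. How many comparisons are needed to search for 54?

Search path for 54: 35 -> 59 -> 51 -> 58
Found: False
Comparisons: 4


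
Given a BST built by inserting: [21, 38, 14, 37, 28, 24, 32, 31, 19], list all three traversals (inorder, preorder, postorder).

Tree insertion order: [21, 38, 14, 37, 28, 24, 32, 31, 19]
Tree (level-order array): [21, 14, 38, None, 19, 37, None, None, None, 28, None, 24, 32, None, None, 31]
Inorder (L, root, R): [14, 19, 21, 24, 28, 31, 32, 37, 38]
Preorder (root, L, R): [21, 14, 19, 38, 37, 28, 24, 32, 31]
Postorder (L, R, root): [19, 14, 24, 31, 32, 28, 37, 38, 21]


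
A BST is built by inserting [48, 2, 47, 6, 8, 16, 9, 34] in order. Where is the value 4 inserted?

Starting tree (level order): [48, 2, None, None, 47, 6, None, None, 8, None, 16, 9, 34]
Insertion path: 48 -> 2 -> 47 -> 6
Result: insert 4 as left child of 6
Final tree (level order): [48, 2, None, None, 47, 6, None, 4, 8, None, None, None, 16, 9, 34]


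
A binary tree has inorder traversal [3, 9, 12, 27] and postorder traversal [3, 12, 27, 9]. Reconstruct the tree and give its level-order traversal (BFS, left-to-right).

Inorder:   [3, 9, 12, 27]
Postorder: [3, 12, 27, 9]
Algorithm: postorder visits root last, so walk postorder right-to-left;
each value is the root of the current inorder slice — split it at that
value, recurse on the right subtree first, then the left.
Recursive splits:
  root=9; inorder splits into left=[3], right=[12, 27]
  root=27; inorder splits into left=[12], right=[]
  root=12; inorder splits into left=[], right=[]
  root=3; inorder splits into left=[], right=[]
Reconstructed level-order: [9, 3, 27, 12]


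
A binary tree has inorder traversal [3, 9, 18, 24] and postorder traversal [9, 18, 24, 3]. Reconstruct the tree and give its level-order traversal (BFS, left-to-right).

Inorder:   [3, 9, 18, 24]
Postorder: [9, 18, 24, 3]
Algorithm: postorder visits root last, so walk postorder right-to-left;
each value is the root of the current inorder slice — split it at that
value, recurse on the right subtree first, then the left.
Recursive splits:
  root=3; inorder splits into left=[], right=[9, 18, 24]
  root=24; inorder splits into left=[9, 18], right=[]
  root=18; inorder splits into left=[9], right=[]
  root=9; inorder splits into left=[], right=[]
Reconstructed level-order: [3, 24, 18, 9]


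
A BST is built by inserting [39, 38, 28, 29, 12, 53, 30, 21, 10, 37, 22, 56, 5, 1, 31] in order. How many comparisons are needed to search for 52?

Search path for 52: 39 -> 53
Found: False
Comparisons: 2


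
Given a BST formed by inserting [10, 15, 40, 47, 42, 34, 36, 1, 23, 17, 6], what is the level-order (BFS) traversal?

Tree insertion order: [10, 15, 40, 47, 42, 34, 36, 1, 23, 17, 6]
Tree (level-order array): [10, 1, 15, None, 6, None, 40, None, None, 34, 47, 23, 36, 42, None, 17]
BFS from the root, enqueuing left then right child of each popped node:
  queue [10] -> pop 10, enqueue [1, 15], visited so far: [10]
  queue [1, 15] -> pop 1, enqueue [6], visited so far: [10, 1]
  queue [15, 6] -> pop 15, enqueue [40], visited so far: [10, 1, 15]
  queue [6, 40] -> pop 6, enqueue [none], visited so far: [10, 1, 15, 6]
  queue [40] -> pop 40, enqueue [34, 47], visited so far: [10, 1, 15, 6, 40]
  queue [34, 47] -> pop 34, enqueue [23, 36], visited so far: [10, 1, 15, 6, 40, 34]
  queue [47, 23, 36] -> pop 47, enqueue [42], visited so far: [10, 1, 15, 6, 40, 34, 47]
  queue [23, 36, 42] -> pop 23, enqueue [17], visited so far: [10, 1, 15, 6, 40, 34, 47, 23]
  queue [36, 42, 17] -> pop 36, enqueue [none], visited so far: [10, 1, 15, 6, 40, 34, 47, 23, 36]
  queue [42, 17] -> pop 42, enqueue [none], visited so far: [10, 1, 15, 6, 40, 34, 47, 23, 36, 42]
  queue [17] -> pop 17, enqueue [none], visited so far: [10, 1, 15, 6, 40, 34, 47, 23, 36, 42, 17]
Result: [10, 1, 15, 6, 40, 34, 47, 23, 36, 42, 17]


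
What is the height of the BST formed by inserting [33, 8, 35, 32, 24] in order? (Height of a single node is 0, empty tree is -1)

Insertion order: [33, 8, 35, 32, 24]
Tree (level-order array): [33, 8, 35, None, 32, None, None, 24]
Compute height bottom-up (empty subtree = -1):
  height(24) = 1 + max(-1, -1) = 0
  height(32) = 1 + max(0, -1) = 1
  height(8) = 1 + max(-1, 1) = 2
  height(35) = 1 + max(-1, -1) = 0
  height(33) = 1 + max(2, 0) = 3
Height = 3


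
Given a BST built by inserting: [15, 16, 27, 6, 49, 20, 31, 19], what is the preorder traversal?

Tree insertion order: [15, 16, 27, 6, 49, 20, 31, 19]
Tree (level-order array): [15, 6, 16, None, None, None, 27, 20, 49, 19, None, 31]
Preorder traversal: [15, 6, 16, 27, 20, 19, 49, 31]


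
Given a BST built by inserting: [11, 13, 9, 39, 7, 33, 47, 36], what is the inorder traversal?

Tree insertion order: [11, 13, 9, 39, 7, 33, 47, 36]
Tree (level-order array): [11, 9, 13, 7, None, None, 39, None, None, 33, 47, None, 36]
Inorder traversal: [7, 9, 11, 13, 33, 36, 39, 47]


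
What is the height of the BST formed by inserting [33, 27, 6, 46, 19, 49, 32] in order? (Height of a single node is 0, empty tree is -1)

Insertion order: [33, 27, 6, 46, 19, 49, 32]
Tree (level-order array): [33, 27, 46, 6, 32, None, 49, None, 19]
Compute height bottom-up (empty subtree = -1):
  height(19) = 1 + max(-1, -1) = 0
  height(6) = 1 + max(-1, 0) = 1
  height(32) = 1 + max(-1, -1) = 0
  height(27) = 1 + max(1, 0) = 2
  height(49) = 1 + max(-1, -1) = 0
  height(46) = 1 + max(-1, 0) = 1
  height(33) = 1 + max(2, 1) = 3
Height = 3


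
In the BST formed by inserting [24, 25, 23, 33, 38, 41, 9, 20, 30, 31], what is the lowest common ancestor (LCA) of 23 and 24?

Tree insertion order: [24, 25, 23, 33, 38, 41, 9, 20, 30, 31]
Tree (level-order array): [24, 23, 25, 9, None, None, 33, None, 20, 30, 38, None, None, None, 31, None, 41]
In a BST, the LCA of p=23, q=24 is the first node v on the
root-to-leaf path with p <= v <= q (go left if both < v, right if both > v).
Walk from root:
  at 24: 23 <= 24 <= 24, this is the LCA
LCA = 24


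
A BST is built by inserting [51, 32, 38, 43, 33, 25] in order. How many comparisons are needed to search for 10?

Search path for 10: 51 -> 32 -> 25
Found: False
Comparisons: 3


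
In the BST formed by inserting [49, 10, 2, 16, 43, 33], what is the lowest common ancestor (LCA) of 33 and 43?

Tree insertion order: [49, 10, 2, 16, 43, 33]
Tree (level-order array): [49, 10, None, 2, 16, None, None, None, 43, 33]
In a BST, the LCA of p=33, q=43 is the first node v on the
root-to-leaf path with p <= v <= q (go left if both < v, right if both > v).
Walk from root:
  at 49: both 33 and 43 < 49, go left
  at 10: both 33 and 43 > 10, go right
  at 16: both 33 and 43 > 16, go right
  at 43: 33 <= 43 <= 43, this is the LCA
LCA = 43


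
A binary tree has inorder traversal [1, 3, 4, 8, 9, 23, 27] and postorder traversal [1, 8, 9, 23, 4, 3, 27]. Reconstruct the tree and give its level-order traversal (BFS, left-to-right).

Inorder:   [1, 3, 4, 8, 9, 23, 27]
Postorder: [1, 8, 9, 23, 4, 3, 27]
Algorithm: postorder visits root last, so walk postorder right-to-left;
each value is the root of the current inorder slice — split it at that
value, recurse on the right subtree first, then the left.
Recursive splits:
  root=27; inorder splits into left=[1, 3, 4, 8, 9, 23], right=[]
  root=3; inorder splits into left=[1], right=[4, 8, 9, 23]
  root=4; inorder splits into left=[], right=[8, 9, 23]
  root=23; inorder splits into left=[8, 9], right=[]
  root=9; inorder splits into left=[8], right=[]
  root=8; inorder splits into left=[], right=[]
  root=1; inorder splits into left=[], right=[]
Reconstructed level-order: [27, 3, 1, 4, 23, 9, 8]


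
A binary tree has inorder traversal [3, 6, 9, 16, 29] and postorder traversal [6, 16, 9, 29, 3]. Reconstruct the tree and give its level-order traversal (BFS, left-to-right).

Inorder:   [3, 6, 9, 16, 29]
Postorder: [6, 16, 9, 29, 3]
Algorithm: postorder visits root last, so walk postorder right-to-left;
each value is the root of the current inorder slice — split it at that
value, recurse on the right subtree first, then the left.
Recursive splits:
  root=3; inorder splits into left=[], right=[6, 9, 16, 29]
  root=29; inorder splits into left=[6, 9, 16], right=[]
  root=9; inorder splits into left=[6], right=[16]
  root=16; inorder splits into left=[], right=[]
  root=6; inorder splits into left=[], right=[]
Reconstructed level-order: [3, 29, 9, 6, 16]


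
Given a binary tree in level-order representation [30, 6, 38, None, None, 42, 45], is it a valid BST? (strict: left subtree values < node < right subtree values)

Level-order array: [30, 6, 38, None, None, 42, 45]
Validate using subtree bounds (lo, hi): at each node, require lo < value < hi,
then recurse left with hi=value and right with lo=value.
Preorder trace (stopping at first violation):
  at node 30 with bounds (-inf, +inf): OK
  at node 6 with bounds (-inf, 30): OK
  at node 38 with bounds (30, +inf): OK
  at node 42 with bounds (30, 38): VIOLATION
Node 42 violates its bound: not (30 < 42 < 38).
Result: Not a valid BST


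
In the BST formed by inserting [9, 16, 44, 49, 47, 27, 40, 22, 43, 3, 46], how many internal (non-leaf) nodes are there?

Tree built from: [9, 16, 44, 49, 47, 27, 40, 22, 43, 3, 46]
Tree (level-order array): [9, 3, 16, None, None, None, 44, 27, 49, 22, 40, 47, None, None, None, None, 43, 46]
Rule: An internal node has at least one child.
Per-node child counts:
  node 9: 2 child(ren)
  node 3: 0 child(ren)
  node 16: 1 child(ren)
  node 44: 2 child(ren)
  node 27: 2 child(ren)
  node 22: 0 child(ren)
  node 40: 1 child(ren)
  node 43: 0 child(ren)
  node 49: 1 child(ren)
  node 47: 1 child(ren)
  node 46: 0 child(ren)
Matching nodes: [9, 16, 44, 27, 40, 49, 47]
Count of internal (non-leaf) nodes: 7


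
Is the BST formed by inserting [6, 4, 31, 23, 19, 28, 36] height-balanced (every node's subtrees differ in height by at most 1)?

Tree (level-order array): [6, 4, 31, None, None, 23, 36, 19, 28]
Definition: a tree is height-balanced if, at every node, |h(left) - h(right)| <= 1 (empty subtree has height -1).
Bottom-up per-node check:
  node 4: h_left=-1, h_right=-1, diff=0 [OK], height=0
  node 19: h_left=-1, h_right=-1, diff=0 [OK], height=0
  node 28: h_left=-1, h_right=-1, diff=0 [OK], height=0
  node 23: h_left=0, h_right=0, diff=0 [OK], height=1
  node 36: h_left=-1, h_right=-1, diff=0 [OK], height=0
  node 31: h_left=1, h_right=0, diff=1 [OK], height=2
  node 6: h_left=0, h_right=2, diff=2 [FAIL (|0-2|=2 > 1)], height=3
Node 6 violates the condition: |0 - 2| = 2 > 1.
Result: Not balanced


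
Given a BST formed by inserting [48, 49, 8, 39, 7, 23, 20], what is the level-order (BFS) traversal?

Tree insertion order: [48, 49, 8, 39, 7, 23, 20]
Tree (level-order array): [48, 8, 49, 7, 39, None, None, None, None, 23, None, 20]
BFS from the root, enqueuing left then right child of each popped node:
  queue [48] -> pop 48, enqueue [8, 49], visited so far: [48]
  queue [8, 49] -> pop 8, enqueue [7, 39], visited so far: [48, 8]
  queue [49, 7, 39] -> pop 49, enqueue [none], visited so far: [48, 8, 49]
  queue [7, 39] -> pop 7, enqueue [none], visited so far: [48, 8, 49, 7]
  queue [39] -> pop 39, enqueue [23], visited so far: [48, 8, 49, 7, 39]
  queue [23] -> pop 23, enqueue [20], visited so far: [48, 8, 49, 7, 39, 23]
  queue [20] -> pop 20, enqueue [none], visited so far: [48, 8, 49, 7, 39, 23, 20]
Result: [48, 8, 49, 7, 39, 23, 20]
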